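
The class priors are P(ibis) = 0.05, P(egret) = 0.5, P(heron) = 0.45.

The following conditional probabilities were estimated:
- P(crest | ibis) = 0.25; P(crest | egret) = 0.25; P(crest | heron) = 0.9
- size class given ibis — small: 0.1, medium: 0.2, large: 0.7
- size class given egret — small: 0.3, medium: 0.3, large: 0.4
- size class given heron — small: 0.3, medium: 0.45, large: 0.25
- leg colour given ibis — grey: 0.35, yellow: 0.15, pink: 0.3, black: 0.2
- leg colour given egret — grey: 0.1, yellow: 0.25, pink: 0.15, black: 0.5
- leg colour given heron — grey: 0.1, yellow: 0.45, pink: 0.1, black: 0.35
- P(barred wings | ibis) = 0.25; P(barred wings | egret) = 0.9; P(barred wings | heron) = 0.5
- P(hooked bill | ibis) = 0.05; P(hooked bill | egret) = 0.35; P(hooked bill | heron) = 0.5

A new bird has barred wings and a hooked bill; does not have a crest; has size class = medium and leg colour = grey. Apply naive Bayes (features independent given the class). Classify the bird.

egret

ibis: 0.05 × (1−0.25) × 0.2 × 0.35 × 0.25 × 0.05 = 0.0000328125
egret: 0.5 × (1−0.25) × 0.3 × 0.1 × 0.9 × 0.35 = 0.00354375
heron: 0.45 × (1−0.9) × 0.45 × 0.1 × 0.5 × 0.5 = 0.00050625
Highest score → egret.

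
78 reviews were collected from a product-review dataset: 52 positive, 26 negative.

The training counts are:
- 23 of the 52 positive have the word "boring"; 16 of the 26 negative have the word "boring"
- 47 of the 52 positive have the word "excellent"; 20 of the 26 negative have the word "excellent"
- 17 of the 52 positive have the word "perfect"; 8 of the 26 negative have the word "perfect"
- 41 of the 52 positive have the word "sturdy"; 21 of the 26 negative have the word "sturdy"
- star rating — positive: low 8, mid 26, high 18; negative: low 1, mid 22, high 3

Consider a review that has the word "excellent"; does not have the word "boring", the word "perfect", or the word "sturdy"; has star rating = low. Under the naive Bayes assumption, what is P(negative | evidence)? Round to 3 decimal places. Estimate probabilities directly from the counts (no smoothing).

0.064

positive: (52/78) × (29/52) × (47/52) × (35/52) × (11/52) × (8/52) ≈ 0.00736103
negative: (26/78) × (10/26) × (20/26) × (18/26) × (5/26) × (1/26) ≈ 0.000504992
P(negative | x) = 0.000504992 / 0.007866022 ≈ 0.064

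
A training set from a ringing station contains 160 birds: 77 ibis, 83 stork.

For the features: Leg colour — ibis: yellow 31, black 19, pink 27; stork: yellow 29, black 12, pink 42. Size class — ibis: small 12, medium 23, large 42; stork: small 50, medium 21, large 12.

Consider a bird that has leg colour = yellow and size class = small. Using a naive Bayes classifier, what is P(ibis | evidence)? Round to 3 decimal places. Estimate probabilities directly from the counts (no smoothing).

ibis: (77/160) × (31/77) × (12/77) ≈ 0.0301948
stork: (83/160) × (29/83) × (50/83) ≈ 0.109187
P(ibis | x) = 0.0301948 / 0.1393818 ≈ 0.217

0.217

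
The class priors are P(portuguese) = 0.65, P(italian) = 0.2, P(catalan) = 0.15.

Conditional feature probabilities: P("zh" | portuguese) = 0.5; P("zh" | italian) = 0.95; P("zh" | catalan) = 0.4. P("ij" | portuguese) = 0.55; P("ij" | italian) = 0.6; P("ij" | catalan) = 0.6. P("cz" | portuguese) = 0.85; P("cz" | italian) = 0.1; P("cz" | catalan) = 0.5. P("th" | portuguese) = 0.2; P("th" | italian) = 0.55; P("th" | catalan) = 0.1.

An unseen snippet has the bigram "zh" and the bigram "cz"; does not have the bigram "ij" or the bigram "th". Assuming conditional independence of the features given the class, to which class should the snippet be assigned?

portuguese: 0.65 × 0.5 × (1−0.55) × 0.85 × (1−0.2) = 0.09945
italian: 0.2 × 0.95 × (1−0.6) × 0.1 × (1−0.55) = 0.00342
catalan: 0.15 × 0.4 × (1−0.6) × 0.5 × (1−0.1) = 0.0108
Highest score → portuguese.

portuguese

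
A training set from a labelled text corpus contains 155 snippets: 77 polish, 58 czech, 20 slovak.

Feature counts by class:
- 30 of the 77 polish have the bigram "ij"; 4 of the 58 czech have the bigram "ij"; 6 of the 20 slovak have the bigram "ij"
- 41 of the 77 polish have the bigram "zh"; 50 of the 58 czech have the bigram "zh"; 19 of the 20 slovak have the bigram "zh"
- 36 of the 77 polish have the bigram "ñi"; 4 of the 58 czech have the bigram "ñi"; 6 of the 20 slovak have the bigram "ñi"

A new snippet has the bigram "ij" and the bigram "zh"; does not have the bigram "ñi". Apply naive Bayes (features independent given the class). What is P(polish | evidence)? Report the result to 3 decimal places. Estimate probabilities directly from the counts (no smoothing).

polish: (77/155) × (30/77) × (41/77) × (41/77) ≈ 0.0548752
czech: (58/155) × (4/58) × (50/58) × (54/58) ≈ 0.0207127
slovak: (20/155) × (6/20) × (19/20) × (14/20) ≈ 0.0257419
P(polish | x) = 0.0548752 / 0.1013298 ≈ 0.542

0.542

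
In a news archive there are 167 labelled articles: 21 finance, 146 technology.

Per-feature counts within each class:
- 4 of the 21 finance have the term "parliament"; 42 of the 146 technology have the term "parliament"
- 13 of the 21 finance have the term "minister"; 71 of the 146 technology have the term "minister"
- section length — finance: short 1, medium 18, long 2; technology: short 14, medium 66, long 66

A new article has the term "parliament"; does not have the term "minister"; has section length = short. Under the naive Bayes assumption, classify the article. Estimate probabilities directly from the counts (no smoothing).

technology

finance: (21/167) × (4/21) × (8/21) × (1/21) ≈ 0.000434505
technology: (146/167) × (42/146) × (75/146) × (14/146) ≈ 0.0123884
Highest score → technology.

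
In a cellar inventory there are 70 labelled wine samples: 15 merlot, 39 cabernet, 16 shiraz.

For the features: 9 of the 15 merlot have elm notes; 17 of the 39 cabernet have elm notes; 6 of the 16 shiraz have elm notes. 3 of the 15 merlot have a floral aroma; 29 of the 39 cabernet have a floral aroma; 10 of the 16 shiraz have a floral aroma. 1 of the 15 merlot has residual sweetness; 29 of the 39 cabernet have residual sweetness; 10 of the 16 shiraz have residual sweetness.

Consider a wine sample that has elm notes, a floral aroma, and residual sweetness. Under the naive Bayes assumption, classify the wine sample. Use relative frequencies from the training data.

merlot: (15/70) × (9/15) × (3/15) × (1/15) ≈ 0.00171429
cabernet: (39/70) × (17/39) × (29/39) × (29/39) ≈ 0.134282
shiraz: (16/70) × (6/16) × (10/16) × (10/16) ≈ 0.0334821
Highest score → cabernet.

cabernet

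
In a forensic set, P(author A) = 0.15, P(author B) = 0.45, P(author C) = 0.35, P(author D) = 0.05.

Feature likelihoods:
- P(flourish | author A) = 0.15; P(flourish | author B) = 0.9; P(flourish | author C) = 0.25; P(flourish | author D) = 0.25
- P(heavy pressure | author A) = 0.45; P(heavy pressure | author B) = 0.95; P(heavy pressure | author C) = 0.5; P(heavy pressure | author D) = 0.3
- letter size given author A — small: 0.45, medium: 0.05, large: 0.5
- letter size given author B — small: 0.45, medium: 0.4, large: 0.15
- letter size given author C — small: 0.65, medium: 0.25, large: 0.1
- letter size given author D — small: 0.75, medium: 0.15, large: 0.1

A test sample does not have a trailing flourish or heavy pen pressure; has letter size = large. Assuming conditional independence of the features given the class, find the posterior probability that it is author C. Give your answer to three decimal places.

0.257

author A: 0.15 × (1−0.15) × (1−0.45) × 0.5 = 0.0350625
author B: 0.45 × (1−0.9) × (1−0.95) × 0.15 = 0.0003375
author C: 0.35 × (1−0.25) × (1−0.5) × 0.1 = 0.013125
author D: 0.05 × (1−0.25) × (1−0.3) × 0.1 = 0.002625
P(author C | x) = 0.013125 / 0.05115 ≈ 0.257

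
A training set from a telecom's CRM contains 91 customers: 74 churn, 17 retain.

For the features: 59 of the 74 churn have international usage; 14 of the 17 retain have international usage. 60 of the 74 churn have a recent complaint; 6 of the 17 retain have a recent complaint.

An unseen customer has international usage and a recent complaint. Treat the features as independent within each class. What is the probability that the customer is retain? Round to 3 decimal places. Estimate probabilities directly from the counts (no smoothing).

churn: (74/91) × (59/74) × (60/74) ≈ 0.525691
retain: (17/91) × (14/17) × (6/17) ≈ 0.0542986
P(retain | x) = 0.0542986 / 0.5799896 ≈ 0.094

0.094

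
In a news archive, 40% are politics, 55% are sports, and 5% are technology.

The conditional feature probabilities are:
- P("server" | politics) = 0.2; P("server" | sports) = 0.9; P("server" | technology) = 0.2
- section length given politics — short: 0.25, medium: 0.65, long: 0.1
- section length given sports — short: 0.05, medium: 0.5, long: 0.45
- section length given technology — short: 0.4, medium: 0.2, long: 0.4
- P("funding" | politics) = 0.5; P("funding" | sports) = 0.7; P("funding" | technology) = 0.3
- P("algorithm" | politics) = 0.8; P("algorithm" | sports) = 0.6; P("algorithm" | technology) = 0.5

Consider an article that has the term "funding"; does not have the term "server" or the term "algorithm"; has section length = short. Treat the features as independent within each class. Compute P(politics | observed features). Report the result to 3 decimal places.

0.716

politics: 0.4 × (1−0.2) × 0.25 × 0.5 × (1−0.8) = 0.008
sports: 0.55 × (1−0.9) × 0.05 × 0.7 × (1−0.6) = 0.00077
technology: 0.05 × (1−0.2) × 0.4 × 0.3 × (1−0.5) = 0.0024
P(politics | x) = 0.008 / 0.01117 ≈ 0.716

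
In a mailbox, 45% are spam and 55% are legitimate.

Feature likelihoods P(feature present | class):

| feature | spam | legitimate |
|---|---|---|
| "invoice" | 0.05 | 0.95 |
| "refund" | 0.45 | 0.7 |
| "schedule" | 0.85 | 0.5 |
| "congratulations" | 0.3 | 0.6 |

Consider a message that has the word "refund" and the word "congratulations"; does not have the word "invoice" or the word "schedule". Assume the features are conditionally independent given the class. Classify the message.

spam

spam: 0.45 × (1−0.05) × 0.45 × (1−0.85) × 0.3 = 0.008656875
legitimate: 0.55 × (1−0.95) × 0.7 × (1−0.5) × 0.6 = 0.005775
Highest score → spam.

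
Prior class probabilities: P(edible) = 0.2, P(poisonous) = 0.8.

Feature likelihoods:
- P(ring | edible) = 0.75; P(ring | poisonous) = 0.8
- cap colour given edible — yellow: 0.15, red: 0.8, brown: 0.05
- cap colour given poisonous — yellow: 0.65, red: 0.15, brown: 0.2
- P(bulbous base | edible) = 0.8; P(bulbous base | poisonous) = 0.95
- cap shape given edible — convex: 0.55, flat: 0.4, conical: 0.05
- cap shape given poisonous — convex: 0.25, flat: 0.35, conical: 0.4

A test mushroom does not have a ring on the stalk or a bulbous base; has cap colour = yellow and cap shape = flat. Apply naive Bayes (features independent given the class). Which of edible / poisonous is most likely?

poisonous

edible: 0.2 × (1−0.75) × 0.15 × (1−0.8) × 0.4 = 0.0006
poisonous: 0.8 × (1−0.8) × 0.65 × (1−0.95) × 0.35 = 0.00182
Highest score → poisonous.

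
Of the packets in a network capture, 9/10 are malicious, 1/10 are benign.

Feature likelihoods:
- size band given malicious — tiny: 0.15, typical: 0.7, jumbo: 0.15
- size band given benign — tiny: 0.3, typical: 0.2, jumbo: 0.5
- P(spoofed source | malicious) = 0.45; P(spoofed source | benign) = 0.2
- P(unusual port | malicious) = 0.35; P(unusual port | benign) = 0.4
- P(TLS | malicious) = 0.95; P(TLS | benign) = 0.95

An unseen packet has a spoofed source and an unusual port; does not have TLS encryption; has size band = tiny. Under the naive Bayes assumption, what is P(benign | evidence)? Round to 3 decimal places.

0.101

malicious: 0.9 × 0.15 × 0.45 × 0.35 × (1−0.95) = 0.001063125
benign: 0.1 × 0.3 × 0.2 × 0.4 × (1−0.95) = 0.00012
P(benign | x) = 0.00012 / 0.001183125 ≈ 0.101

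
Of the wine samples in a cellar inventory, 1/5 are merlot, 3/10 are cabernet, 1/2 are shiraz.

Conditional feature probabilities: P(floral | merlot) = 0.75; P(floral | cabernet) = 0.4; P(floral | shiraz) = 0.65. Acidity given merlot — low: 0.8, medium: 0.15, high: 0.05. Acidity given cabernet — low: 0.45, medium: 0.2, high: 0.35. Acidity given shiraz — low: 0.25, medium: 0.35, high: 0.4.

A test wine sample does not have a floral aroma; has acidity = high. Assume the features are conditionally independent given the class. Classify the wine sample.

shiraz

merlot: 0.2 × (1−0.75) × 0.05 = 0.0025
cabernet: 0.3 × (1−0.4) × 0.35 = 0.063
shiraz: 0.5 × (1−0.65) × 0.4 = 0.07
Highest score → shiraz.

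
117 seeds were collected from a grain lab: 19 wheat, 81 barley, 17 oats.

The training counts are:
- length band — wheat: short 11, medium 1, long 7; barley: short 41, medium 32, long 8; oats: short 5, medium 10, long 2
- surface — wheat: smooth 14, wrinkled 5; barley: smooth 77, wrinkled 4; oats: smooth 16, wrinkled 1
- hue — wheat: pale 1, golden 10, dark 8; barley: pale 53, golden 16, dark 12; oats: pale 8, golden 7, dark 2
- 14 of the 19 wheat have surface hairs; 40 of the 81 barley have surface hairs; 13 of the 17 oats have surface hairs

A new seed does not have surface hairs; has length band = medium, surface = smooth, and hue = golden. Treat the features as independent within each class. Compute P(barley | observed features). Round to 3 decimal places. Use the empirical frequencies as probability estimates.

0.750

wheat: (19/117) × (1/19) × (14/19) × (10/19) × (5/19) ≈ 0.000872271
barley: (81/117) × (32/81) × (77/81) × (16/81) × (41/81) ≈ 0.0259958
oats: (17/117) × (10/17) × (16/17) × (7/17) × (4/17) ≈ 0.00779373
P(barley | x) = 0.0259958 / 0.034661801 ≈ 0.750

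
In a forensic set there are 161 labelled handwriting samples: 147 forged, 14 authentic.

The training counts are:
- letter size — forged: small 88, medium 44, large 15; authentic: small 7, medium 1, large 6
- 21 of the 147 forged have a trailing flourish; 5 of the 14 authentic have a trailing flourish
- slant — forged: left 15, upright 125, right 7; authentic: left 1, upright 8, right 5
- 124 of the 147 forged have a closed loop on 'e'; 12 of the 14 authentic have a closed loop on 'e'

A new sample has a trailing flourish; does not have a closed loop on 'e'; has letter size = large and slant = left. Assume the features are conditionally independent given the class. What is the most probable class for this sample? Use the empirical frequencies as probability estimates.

forged: (147/161) × (15/147) × (21/147) × (15/147) × (23/147) ≈ 0.000212496
authentic: (14/161) × (6/14) × (5/14) × (1/14) × (2/14) ≈ 0.000135813
Highest score → forged.

forged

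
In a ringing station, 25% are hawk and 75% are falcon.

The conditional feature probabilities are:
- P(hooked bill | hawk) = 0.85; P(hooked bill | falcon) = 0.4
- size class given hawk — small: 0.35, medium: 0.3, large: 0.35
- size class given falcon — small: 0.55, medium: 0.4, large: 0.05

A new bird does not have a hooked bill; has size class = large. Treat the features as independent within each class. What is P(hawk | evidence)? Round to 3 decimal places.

hawk: 0.25 × (1−0.85) × 0.35 = 0.013125
falcon: 0.75 × (1−0.4) × 0.05 = 0.0225
P(hawk | x) = 0.013125 / 0.035625 ≈ 0.368

0.368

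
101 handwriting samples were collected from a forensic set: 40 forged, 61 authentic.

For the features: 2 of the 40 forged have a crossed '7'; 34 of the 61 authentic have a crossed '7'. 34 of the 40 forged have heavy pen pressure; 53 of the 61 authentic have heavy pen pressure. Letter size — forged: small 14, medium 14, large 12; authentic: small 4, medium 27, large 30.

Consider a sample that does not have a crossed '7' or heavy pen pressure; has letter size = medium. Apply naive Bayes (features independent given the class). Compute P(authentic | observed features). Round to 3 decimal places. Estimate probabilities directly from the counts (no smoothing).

0.440

forged: (40/101) × (38/40) × (6/40) × (14/40) ≈ 0.0197525
authentic: (61/101) × (27/61) × (8/61) × (27/61) ≈ 0.015518
P(authentic | x) = 0.015518 / 0.0352705 ≈ 0.440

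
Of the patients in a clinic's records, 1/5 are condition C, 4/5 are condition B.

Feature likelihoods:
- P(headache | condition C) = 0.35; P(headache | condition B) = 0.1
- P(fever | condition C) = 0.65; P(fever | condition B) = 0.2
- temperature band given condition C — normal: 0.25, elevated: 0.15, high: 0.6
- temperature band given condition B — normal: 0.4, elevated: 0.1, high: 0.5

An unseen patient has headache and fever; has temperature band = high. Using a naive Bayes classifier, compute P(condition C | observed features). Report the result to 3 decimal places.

0.773

condition C: 0.2 × 0.35 × 0.65 × 0.6 = 0.0273
condition B: 0.8 × 0.1 × 0.2 × 0.5 = 0.008
P(condition C | x) = 0.0273 / 0.0353 ≈ 0.773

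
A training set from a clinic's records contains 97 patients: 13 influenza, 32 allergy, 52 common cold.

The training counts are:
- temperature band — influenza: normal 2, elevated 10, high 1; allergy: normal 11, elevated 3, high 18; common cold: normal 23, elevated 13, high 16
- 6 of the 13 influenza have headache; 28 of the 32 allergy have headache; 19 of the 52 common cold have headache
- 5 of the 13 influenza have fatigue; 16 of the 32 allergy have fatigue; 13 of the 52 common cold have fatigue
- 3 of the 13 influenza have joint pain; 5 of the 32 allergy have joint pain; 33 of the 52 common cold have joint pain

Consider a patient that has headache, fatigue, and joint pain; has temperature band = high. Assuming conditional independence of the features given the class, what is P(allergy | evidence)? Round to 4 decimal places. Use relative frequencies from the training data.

influenza: (13/97) × (1/13) × (6/13) × (5/13) × (3/13) ≈ 0.000422319
allergy: (32/97) × (18/32) × (28/32) × (16/32) × (5/32) ≈ 0.0126852
common cold: (52/97) × (16/52) × (19/52) × (13/52) × (33/52) ≈ 0.00956201
P(allergy | x) = 0.0126852 / 0.022669529 ≈ 0.5596

0.5596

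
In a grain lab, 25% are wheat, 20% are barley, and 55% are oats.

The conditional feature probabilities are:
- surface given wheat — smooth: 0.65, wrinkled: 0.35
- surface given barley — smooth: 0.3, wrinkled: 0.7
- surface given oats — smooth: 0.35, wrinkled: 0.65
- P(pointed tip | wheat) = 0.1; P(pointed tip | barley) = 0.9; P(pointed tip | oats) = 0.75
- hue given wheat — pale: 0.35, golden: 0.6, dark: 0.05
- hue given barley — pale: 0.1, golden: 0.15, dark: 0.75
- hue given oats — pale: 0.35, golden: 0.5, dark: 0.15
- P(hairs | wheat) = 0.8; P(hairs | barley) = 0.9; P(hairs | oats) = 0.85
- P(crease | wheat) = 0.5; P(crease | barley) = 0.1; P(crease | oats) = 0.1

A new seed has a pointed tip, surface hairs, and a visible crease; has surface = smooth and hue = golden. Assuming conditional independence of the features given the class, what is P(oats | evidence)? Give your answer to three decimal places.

wheat: 0.25 × 0.65 × 0.1 × 0.6 × 0.8 × 0.5 = 0.0039
barley: 0.2 × 0.3 × 0.9 × 0.15 × 0.9 × 0.1 = 0.000729
oats: 0.55 × 0.35 × 0.75 × 0.5 × 0.85 × 0.1 = 0.0061359375
P(oats | x) = 0.0061359375 / 0.0107649375 ≈ 0.570

0.570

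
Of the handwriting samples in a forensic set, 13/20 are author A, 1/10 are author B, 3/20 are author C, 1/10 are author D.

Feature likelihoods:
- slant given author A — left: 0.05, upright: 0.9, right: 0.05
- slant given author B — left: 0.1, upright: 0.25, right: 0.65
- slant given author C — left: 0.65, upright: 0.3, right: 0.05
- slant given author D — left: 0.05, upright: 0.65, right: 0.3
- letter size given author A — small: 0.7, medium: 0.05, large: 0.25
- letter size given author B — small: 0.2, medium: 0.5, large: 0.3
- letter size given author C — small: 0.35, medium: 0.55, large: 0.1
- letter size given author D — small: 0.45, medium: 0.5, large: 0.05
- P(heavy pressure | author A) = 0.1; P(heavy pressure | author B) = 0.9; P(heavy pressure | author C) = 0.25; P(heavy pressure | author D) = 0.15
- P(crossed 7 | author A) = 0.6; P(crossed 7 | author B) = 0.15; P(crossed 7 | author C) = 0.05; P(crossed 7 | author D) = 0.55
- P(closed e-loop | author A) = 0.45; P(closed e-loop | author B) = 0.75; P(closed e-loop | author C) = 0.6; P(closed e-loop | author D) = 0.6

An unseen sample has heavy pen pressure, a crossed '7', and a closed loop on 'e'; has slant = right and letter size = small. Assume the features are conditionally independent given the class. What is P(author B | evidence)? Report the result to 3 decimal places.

author A: 0.65 × 0.05 × 0.7 × 0.1 × 0.6 × 0.45 = 0.00061425
author B: 0.1 × 0.65 × 0.2 × 0.9 × 0.15 × 0.75 = 0.00131625
author C: 0.15 × 0.05 × 0.35 × 0.25 × 0.05 × 0.6 = 0.0000196875
author D: 0.1 × 0.3 × 0.45 × 0.15 × 0.55 × 0.6 = 0.00066825
P(author B | x) = 0.00131625 / 0.0026184375 ≈ 0.503

0.503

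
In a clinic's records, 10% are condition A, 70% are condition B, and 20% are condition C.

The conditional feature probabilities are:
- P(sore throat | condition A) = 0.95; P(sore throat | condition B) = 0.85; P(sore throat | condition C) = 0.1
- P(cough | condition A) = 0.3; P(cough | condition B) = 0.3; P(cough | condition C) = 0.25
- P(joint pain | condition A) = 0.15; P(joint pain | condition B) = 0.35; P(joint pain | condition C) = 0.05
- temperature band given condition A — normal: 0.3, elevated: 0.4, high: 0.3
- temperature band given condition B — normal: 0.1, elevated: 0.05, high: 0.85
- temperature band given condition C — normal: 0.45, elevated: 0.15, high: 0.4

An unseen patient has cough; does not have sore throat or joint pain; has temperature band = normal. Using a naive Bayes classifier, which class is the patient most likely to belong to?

condition A: 0.1 × (1−0.95) × 0.3 × (1−0.15) × 0.3 = 0.0003825
condition B: 0.7 × (1−0.85) × 0.3 × (1−0.35) × 0.1 = 0.0020475
condition C: 0.2 × (1−0.1) × 0.25 × (1−0.05) × 0.45 = 0.0192375
Highest score → condition C.

condition C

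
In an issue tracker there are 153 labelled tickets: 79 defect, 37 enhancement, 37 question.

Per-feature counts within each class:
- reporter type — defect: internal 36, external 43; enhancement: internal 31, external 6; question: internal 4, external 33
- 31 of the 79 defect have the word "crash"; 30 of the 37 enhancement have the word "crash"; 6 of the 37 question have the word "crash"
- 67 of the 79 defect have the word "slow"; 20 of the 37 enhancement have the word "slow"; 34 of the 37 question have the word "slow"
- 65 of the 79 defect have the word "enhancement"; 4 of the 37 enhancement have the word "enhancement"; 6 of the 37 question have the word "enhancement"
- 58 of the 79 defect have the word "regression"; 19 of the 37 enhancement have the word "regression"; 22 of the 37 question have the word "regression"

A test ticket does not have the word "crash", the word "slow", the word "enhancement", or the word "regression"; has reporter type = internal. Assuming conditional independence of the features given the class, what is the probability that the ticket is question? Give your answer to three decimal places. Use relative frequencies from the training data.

defect: (79/153) × (36/79) × (48/79) × (12/79) × (14/79) × (21/79) ≈ 0.00102299
enhancement: (37/153) × (31/37) × (7/37) × (17/37) × (33/37) × (18/37) ≈ 0.00764182
question: (37/153) × (4/37) × (31/37) × (3/37) × (31/37) × (15/37) ≈ 0.00060325
P(question | x) = 0.00060325 / 0.00926806 ≈ 0.065

0.065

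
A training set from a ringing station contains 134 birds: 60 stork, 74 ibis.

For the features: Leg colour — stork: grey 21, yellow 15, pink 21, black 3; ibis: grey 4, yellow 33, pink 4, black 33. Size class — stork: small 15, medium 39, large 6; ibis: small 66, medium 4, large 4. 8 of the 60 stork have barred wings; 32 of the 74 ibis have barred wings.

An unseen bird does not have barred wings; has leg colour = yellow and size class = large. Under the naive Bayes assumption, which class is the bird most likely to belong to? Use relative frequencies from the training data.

stork: (60/134) × (15/60) × (6/60) × (52/60) ≈ 0.00970149
ibis: (74/134) × (33/74) × (4/74) × (42/74) ≈ 0.00755536
Highest score → stork.

stork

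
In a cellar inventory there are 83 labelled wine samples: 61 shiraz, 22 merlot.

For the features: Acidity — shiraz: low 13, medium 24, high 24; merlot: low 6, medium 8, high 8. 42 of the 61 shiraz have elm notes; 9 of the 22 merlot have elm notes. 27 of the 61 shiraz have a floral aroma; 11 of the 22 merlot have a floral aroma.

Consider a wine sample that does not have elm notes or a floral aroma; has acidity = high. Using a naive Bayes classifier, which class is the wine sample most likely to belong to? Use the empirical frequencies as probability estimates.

shiraz: (61/83) × (24/61) × (19/61) × (34/61) ≈ 0.0502003
merlot: (22/83) × (8/22) × (13/22) × (11/22) ≈ 0.0284775
Highest score → shiraz.

shiraz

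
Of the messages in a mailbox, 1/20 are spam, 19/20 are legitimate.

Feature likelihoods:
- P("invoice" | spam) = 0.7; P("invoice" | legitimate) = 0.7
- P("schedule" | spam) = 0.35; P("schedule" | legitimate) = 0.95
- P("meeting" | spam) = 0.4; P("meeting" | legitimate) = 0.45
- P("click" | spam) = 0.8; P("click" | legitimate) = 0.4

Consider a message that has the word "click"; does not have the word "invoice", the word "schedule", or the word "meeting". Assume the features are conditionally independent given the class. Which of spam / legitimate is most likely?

spam: 0.05 × (1−0.7) × (1−0.35) × (1−0.4) × 0.8 = 0.00468
legitimate: 0.95 × (1−0.7) × (1−0.95) × (1−0.45) × 0.4 = 0.003135
Highest score → spam.

spam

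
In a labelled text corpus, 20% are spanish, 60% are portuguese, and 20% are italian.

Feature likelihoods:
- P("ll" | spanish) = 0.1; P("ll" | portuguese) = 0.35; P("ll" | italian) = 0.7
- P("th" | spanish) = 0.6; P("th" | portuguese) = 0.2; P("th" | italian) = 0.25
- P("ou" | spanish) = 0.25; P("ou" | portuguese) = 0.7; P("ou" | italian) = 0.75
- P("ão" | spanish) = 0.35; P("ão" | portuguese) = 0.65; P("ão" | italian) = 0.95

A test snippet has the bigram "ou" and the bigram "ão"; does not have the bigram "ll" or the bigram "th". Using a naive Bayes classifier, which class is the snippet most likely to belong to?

portuguese

spanish: 0.2 × (1−0.1) × (1−0.6) × 0.25 × 0.35 = 0.0063
portuguese: 0.6 × (1−0.35) × (1−0.2) × 0.7 × 0.65 = 0.14196
italian: 0.2 × (1−0.7) × (1−0.25) × 0.75 × 0.95 = 0.0320625
Highest score → portuguese.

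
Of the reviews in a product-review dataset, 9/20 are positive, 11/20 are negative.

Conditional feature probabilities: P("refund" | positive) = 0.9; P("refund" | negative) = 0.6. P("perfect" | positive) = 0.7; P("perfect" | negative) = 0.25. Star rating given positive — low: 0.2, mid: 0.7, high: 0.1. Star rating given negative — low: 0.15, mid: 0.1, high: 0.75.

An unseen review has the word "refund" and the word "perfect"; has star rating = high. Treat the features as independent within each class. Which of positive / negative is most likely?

negative

positive: 0.45 × 0.9 × 0.7 × 0.1 = 0.02835
negative: 0.55 × 0.6 × 0.25 × 0.75 = 0.061875
Highest score → negative.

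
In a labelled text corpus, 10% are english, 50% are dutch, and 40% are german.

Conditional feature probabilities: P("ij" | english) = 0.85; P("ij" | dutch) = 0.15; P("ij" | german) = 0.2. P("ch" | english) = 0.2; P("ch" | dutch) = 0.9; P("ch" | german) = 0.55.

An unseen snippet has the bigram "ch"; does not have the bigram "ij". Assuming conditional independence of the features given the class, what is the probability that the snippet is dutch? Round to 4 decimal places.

english: 0.1 × (1−0.85) × 0.2 = 0.003
dutch: 0.5 × (1−0.15) × 0.9 = 0.3825
german: 0.4 × (1−0.2) × 0.55 = 0.176
P(dutch | x) = 0.3825 / 0.5615 ≈ 0.6812

0.6812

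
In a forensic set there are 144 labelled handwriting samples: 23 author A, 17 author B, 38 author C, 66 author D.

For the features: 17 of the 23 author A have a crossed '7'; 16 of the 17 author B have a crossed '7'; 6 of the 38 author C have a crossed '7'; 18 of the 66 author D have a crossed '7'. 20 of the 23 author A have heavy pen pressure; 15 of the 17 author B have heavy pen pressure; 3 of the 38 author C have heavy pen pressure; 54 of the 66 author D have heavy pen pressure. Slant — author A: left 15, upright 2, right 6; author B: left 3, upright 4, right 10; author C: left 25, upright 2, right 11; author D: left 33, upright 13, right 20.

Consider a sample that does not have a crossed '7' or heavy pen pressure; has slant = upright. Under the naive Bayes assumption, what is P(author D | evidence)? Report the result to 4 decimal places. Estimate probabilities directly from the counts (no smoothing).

0.5107

author A: (23/144) × (6/23) × (3/23) × (2/23) ≈ 0.00047259
author B: (17/144) × (1/17) × (2/17) × (4/17) ≈ 0.000192234
author C: (38/144) × (32/38) × (35/38) × (2/38) ≈ 0.0107725
author D: (66/144) × (48/66) × (12/66) × (13/66) ≈ 0.0119376
P(author D | x) = 0.0119376 / 0.023374924 ≈ 0.5107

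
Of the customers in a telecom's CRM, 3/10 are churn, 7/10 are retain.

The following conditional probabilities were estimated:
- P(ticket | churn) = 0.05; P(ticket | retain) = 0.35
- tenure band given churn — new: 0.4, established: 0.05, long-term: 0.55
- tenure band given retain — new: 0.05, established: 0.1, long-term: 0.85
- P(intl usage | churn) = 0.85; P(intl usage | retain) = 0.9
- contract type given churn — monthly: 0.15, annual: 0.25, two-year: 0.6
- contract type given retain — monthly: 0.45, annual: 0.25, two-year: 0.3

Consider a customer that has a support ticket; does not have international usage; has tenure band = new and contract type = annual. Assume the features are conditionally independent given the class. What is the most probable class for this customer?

churn: 0.3 × 0.05 × 0.4 × (1−0.85) × 0.25 = 0.000225
retain: 0.7 × 0.35 × 0.05 × (1−0.9) × 0.25 = 0.00030625
Highest score → retain.

retain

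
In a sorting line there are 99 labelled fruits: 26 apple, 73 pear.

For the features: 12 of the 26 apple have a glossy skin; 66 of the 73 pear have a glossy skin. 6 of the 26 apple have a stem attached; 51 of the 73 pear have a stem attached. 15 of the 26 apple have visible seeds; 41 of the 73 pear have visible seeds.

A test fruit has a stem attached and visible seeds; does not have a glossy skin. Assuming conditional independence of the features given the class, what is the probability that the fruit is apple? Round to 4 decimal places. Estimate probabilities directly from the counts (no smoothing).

apple: (26/99) × (14/26) × (6/26) × (15/26) ≈ 0.0188273
pear: (73/99) × (7/73) × (51/73) × (41/73) ≈ 0.0277441
P(apple | x) = 0.0188273 / 0.0465714 ≈ 0.4043

0.4043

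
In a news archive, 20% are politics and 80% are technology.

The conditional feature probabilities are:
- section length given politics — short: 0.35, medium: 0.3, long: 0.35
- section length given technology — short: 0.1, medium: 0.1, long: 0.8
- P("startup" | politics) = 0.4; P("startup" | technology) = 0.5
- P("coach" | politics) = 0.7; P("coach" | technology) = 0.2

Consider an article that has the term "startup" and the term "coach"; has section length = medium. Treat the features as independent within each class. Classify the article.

politics

politics: 0.2 × 0.3 × 0.4 × 0.7 = 0.0168
technology: 0.8 × 0.1 × 0.5 × 0.2 = 0.008
Highest score → politics.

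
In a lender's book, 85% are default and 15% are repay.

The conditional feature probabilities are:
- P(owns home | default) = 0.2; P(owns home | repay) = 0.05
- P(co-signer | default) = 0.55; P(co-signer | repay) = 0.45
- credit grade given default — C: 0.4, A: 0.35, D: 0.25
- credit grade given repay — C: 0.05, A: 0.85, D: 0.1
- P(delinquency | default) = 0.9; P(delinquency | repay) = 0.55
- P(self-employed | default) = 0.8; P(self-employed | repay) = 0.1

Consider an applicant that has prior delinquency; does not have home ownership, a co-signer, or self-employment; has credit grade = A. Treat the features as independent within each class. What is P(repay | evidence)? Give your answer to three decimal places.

default: 0.85 × (1−0.2) × (1−0.55) × 0.35 × 0.9 × (1−0.8) = 0.019278
repay: 0.15 × (1−0.05) × (1−0.45) × 0.85 × 0.55 × (1−0.1) = 0.03297628125
P(repay | x) = 0.03297628125 / 0.05225428125 ≈ 0.631

0.631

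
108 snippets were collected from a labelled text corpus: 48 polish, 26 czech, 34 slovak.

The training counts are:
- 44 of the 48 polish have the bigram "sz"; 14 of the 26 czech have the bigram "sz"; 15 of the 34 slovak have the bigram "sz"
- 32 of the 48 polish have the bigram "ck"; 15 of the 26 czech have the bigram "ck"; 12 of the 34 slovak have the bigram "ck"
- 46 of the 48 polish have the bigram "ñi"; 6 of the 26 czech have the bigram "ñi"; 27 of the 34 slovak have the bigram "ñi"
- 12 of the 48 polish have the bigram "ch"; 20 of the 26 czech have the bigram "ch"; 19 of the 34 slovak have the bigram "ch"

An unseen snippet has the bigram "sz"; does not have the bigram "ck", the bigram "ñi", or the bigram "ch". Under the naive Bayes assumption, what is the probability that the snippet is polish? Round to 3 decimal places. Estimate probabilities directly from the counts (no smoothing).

0.192

polish: (48/108) × (44/48) × (16/48) × (2/48) × (36/48) ≈ 0.00424383
czech: (26/108) × (14/26) × (11/26) × (20/26) × (6/26) ≈ 0.0097355
slovak: (34/108) × (15/34) × (22/34) × (7/34) × (15/34) ≈ 0.00816287
P(polish | x) = 0.00424383 / 0.0221422 ≈ 0.192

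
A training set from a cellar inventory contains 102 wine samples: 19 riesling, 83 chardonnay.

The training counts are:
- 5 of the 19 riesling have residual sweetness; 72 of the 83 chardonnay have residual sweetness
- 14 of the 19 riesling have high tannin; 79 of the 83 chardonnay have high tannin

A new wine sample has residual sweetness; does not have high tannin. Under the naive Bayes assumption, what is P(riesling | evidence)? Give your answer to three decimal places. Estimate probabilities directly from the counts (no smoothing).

0.275

riesling: (19/102) × (5/19) × (5/19) ≈ 0.0128999
chardonnay: (83/102) × (72/83) × (4/83) ≈ 0.0340184
P(riesling | x) = 0.0128999 / 0.0469183 ≈ 0.275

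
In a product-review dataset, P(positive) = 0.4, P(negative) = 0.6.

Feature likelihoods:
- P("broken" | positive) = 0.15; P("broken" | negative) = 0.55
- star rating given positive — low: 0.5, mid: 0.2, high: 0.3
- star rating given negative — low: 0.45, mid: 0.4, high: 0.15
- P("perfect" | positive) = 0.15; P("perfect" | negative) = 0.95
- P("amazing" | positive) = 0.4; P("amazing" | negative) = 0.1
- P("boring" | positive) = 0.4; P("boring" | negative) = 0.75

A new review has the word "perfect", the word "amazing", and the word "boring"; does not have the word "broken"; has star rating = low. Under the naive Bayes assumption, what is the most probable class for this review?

positive: 0.4 × (1−0.15) × 0.5 × 0.15 × 0.4 × 0.4 = 0.00408
negative: 0.6 × (1−0.55) × 0.45 × 0.95 × 0.1 × 0.75 = 0.008656875
Highest score → negative.

negative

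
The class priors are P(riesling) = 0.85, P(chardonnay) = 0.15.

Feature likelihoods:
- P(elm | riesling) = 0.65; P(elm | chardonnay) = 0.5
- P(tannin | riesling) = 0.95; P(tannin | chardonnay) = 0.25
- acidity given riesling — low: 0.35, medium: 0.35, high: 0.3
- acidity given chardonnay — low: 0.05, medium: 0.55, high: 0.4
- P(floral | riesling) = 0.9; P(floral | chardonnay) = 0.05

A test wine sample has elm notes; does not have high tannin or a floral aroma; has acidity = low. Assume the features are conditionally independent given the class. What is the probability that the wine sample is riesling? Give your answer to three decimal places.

riesling: 0.85 × 0.65 × (1−0.95) × 0.35 × (1−0.9) = 0.000966875
chardonnay: 0.15 × 0.5 × (1−0.25) × 0.05 × (1−0.05) = 0.002671875
P(riesling | x) = 0.000966875 / 0.00363875 ≈ 0.266

0.266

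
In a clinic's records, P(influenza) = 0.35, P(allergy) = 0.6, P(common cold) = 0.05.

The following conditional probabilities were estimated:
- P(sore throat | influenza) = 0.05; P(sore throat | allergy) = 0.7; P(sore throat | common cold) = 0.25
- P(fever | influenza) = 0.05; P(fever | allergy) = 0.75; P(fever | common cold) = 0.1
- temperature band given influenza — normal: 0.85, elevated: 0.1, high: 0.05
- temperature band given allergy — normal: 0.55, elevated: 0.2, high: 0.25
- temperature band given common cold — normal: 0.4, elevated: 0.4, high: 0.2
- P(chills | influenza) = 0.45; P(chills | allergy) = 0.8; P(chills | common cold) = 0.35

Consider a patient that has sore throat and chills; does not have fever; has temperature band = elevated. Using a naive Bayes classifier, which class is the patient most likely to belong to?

allergy

influenza: 0.35 × 0.05 × (1−0.05) × 0.1 × 0.45 = 0.000748125
allergy: 0.6 × 0.7 × (1−0.75) × 0.2 × 0.8 = 0.0168
common cold: 0.05 × 0.25 × (1−0.1) × 0.4 × 0.35 = 0.001575
Highest score → allergy.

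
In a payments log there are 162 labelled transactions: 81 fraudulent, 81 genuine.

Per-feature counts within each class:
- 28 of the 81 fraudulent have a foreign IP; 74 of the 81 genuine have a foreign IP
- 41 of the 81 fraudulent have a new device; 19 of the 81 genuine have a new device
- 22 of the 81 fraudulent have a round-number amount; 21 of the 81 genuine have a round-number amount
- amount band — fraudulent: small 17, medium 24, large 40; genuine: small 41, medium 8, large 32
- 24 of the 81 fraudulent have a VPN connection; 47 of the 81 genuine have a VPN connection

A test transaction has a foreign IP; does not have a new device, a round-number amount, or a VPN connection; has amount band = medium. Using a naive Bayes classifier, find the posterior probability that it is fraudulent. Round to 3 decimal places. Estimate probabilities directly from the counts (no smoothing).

fraudulent: (81/162) × (28/81) × (40/81) × (59/81) × (24/81) × (57/81) ≈ 0.0129629
genuine: (81/162) × (74/81) × (62/81) × (60/81) × (8/81) × (34/81) ≈ 0.0107371
P(fraudulent | x) = 0.0129629 / 0.0237 ≈ 0.547

0.547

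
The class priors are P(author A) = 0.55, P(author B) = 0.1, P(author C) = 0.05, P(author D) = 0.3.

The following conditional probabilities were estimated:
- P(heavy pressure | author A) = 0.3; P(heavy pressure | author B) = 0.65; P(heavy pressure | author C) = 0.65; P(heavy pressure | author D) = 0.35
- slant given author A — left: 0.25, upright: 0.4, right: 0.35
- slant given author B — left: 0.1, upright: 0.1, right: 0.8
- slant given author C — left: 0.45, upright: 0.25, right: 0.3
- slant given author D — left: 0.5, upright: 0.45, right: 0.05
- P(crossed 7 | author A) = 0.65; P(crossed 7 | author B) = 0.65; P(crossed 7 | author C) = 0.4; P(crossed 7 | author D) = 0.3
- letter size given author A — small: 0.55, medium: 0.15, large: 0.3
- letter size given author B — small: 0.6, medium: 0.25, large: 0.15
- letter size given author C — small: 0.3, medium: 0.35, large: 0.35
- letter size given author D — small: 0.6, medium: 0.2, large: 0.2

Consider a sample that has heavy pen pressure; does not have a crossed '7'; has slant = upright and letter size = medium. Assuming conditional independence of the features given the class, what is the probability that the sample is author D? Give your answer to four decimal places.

0.5354

author A: 0.55 × 0.3 × 0.4 × (1−0.65) × 0.15 = 0.003465
author B: 0.1 × 0.65 × 0.1 × (1−0.65) × 0.25 = 0.00056875
author C: 0.05 × 0.65 × 0.25 × (1−0.4) × 0.35 = 0.00170625
author D: 0.3 × 0.35 × 0.45 × (1−0.3) × 0.2 = 0.006615
P(author D | x) = 0.006615 / 0.012355 ≈ 0.5354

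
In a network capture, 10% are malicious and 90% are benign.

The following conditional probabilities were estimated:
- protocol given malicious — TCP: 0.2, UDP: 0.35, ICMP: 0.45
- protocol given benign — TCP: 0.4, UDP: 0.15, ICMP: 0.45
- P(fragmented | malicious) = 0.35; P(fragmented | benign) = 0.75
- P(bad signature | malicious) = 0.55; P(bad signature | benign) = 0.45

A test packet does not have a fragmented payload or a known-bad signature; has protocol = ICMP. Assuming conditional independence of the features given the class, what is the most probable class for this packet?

malicious: 0.1 × 0.45 × (1−0.35) × (1−0.55) = 0.0131625
benign: 0.9 × 0.45 × (1−0.75) × (1−0.45) = 0.0556875
Highest score → benign.

benign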